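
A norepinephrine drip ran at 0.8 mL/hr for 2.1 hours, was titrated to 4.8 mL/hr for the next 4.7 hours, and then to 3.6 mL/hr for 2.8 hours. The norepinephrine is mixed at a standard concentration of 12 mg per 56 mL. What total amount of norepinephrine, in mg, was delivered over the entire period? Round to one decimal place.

Concentration = 12 mg ÷ 56 mL = 0.2142857 mg/mL
Stage 1: 0.8 mL/hr × 2.1 hr = 1.68 mL → 1.68 mL × 0.2142857 mg/mL = 0.36 mg
Stage 2: 4.8 mL/hr × 4.7 hr = 22.56 mL → 22.56 mL × 0.2142857 mg/mL = 4.834286 mg
Stage 3: 3.6 mL/hr × 2.8 hr = 10.08 mL → 10.08 mL × 0.2142857 mg/mL = 2.16 mg
Total = 0.36 + 4.834286 + 2.16 = 7.354286 mg

7.4 mg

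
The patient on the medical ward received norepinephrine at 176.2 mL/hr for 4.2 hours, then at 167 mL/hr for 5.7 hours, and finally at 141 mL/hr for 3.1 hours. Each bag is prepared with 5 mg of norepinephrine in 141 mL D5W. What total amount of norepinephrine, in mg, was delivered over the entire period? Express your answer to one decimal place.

75.5 mg

Concentration = 5 mg ÷ 141 mL = 0.03546099 mg/mL
Stage 1: 176.2 mL/hr × 4.2 hr = 740.04 mL → 740.04 mL × 0.03546099 mg/mL = 26.24255 mg
Stage 2: 167 mL/hr × 5.7 hr = 951.9 mL → 951.9 mL × 0.03546099 mg/mL = 33.75532 mg
Stage 3: 141 mL/hr × 3.1 hr = 437.1 mL → 437.1 mL × 0.03546099 mg/mL = 15.5 mg
Total = 26.24255 + 33.75532 + 15.5 = 75.49787 mg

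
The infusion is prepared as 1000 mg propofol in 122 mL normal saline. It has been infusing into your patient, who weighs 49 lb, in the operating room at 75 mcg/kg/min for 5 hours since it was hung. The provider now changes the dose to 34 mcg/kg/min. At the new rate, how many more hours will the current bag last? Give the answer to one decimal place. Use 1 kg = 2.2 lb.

Initial rate:
Weight = 49 lb ÷ 2.2 lb/kg = 22.27273 kg
Dose = 75 mcg/kg/min × 22.27273 kg = 1670.455 mcg/min
1670.455 mcg/min × 60 min/hr = 100227.3 mcg/hr
Concentration = 1000 mg ÷ 122 mL = 8.196721 mg/mL = 8196.721 mcg/mL
Rate = 100227.3 mcg/hr ÷ 8196.721 mcg/mL = 12.22773 mL/hr
Volume infused so far = 12.22773 mL/hr × 5 hr = 61.13864 mL
Volume remaining = 122 − 61.13864 = 60.86136 mL
New rate:
Dose = 34 mcg/kg/min × 22.27273 kg = 757.2727 mcg/min
757.2727 mcg/min × 60 min/hr = 45436.36 mcg/hr
Rate = 45436.36 mcg/hr ÷ 8196.721 mcg/mL = 5.543236 mL/hr
Time remaining = 60.86136 mL ÷ 5.543236 mL/hr = 10.97939 hr

11.0 hours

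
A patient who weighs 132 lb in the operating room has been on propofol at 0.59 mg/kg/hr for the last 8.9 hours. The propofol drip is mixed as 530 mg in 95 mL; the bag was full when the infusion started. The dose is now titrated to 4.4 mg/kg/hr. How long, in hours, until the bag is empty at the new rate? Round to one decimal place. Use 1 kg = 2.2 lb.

Initial rate:
Weight = 132 lb ÷ 2.2 lb/kg = 60 kg
Dose = 0.59 mg/kg/hr × 60 kg = 35.4 mg/hr
Concentration = 530 mg ÷ 95 mL = 5.578947 mg/mL
Rate = 35.4 mg/hr ÷ 5.578947 mg/mL = 6.345283 mL/hr
Volume infused so far = 6.345283 mL/hr × 8.9 hr = 56.47302 mL
Volume remaining = 95 − 56.47302 = 38.52698 mL
New rate:
Dose = 4.4 mg/kg/hr × 60 kg = 264 mg/hr
Rate = 264 mg/hr ÷ 5.578947 mg/mL = 47.32075 mL/hr
Time remaining = 38.52698 mL ÷ 47.32075 mL/hr = 0.8141667 hr

0.8 hours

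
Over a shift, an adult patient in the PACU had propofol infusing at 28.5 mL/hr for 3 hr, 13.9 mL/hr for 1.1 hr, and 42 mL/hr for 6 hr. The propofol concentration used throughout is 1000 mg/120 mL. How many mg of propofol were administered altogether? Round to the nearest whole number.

2940 mg

Concentration = 1000 mg ÷ 120 mL = 8.333333 mg/mL
Stage 1: 28.5 mL/hr × 3 hr = 85.5 mL → 85.5 mL × 8.333333 mg/mL = 712.5 mg
Stage 2: 13.9 mL/hr × 1.1 hr = 15.29 mL → 15.29 mL × 8.333333 mg/mL = 127.4167 mg
Stage 3: 42 mL/hr × 6 hr = 252 mL → 252 mL × 8.333333 mg/mL = 2100 mg
Total = 712.5 + 127.4167 + 2100 = 2939.917 mg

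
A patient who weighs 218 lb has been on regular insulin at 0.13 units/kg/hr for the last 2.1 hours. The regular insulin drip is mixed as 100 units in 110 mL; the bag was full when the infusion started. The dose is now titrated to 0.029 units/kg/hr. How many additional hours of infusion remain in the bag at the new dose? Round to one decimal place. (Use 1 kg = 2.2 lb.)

Initial rate:
Weight = 218 lb ÷ 2.2 lb/kg = 99.09091 kg
Dose = 0.13 units/kg/hr × 99.09091 kg = 12.88182 units/hr
Concentration = 100 units ÷ 110 mL = 0.9090909 units/mL
Rate = 12.88182 units/hr ÷ 0.9090909 units/mL = 14.17 mL/hr
Volume infused so far = 14.17 mL/hr × 2.1 hr = 29.757 mL
Volume remaining = 110 − 29.757 = 80.243 mL
New rate:
Dose = 0.029 units/kg/hr × 99.09091 kg = 2.873636 units/hr
Rate = 2.873636 units/hr ÷ 0.9090909 units/mL = 3.161 mL/hr
Time remaining = 80.243 mL ÷ 3.161 mL/hr = 25.38532 hr

25.4 hours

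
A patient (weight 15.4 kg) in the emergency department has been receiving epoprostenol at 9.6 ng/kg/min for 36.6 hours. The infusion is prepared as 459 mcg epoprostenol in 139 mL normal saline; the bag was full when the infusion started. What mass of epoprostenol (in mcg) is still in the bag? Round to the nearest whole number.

Dose = 9.6 ng/kg/min × 15.4 kg = 147.84 ng/min
147.84 ng/min × 60 min/hr = 8870.4 ng/hr
Concentration = 459 mcg ÷ 139 mL = 3.302158 mcg/mL = 3302.158 ng/mL
Rate = 8870.4 ng/hr ÷ 3302.158 ng/mL = 2.686243 mL/hr
Volume infused = 2.686243 mL/hr × 36.6 hr = 98.3165 mL
Volume remaining = 139 − 98.3165 = 40.6835 mL
Drug remaining = 40.6835 mL × 3302.158 ng/mL = 134343.4 ng = 134.3434 mcg

134 mcg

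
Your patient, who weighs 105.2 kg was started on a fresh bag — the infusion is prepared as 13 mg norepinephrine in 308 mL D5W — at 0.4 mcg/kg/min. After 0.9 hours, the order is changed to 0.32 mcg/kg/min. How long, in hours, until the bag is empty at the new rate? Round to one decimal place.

Initial rate:
Dose = 0.4 mcg/kg/min × 105.2 kg = 42.08 mcg/min
42.08 mcg/min × 60 min/hr = 2524.8 mcg/hr
Concentration = 13 mg ÷ 308 mL = 0.04220779 mg/mL = 42.20779 mcg/mL
Rate = 2524.8 mcg/hr ÷ 42.20779 mcg/mL = 59.81834 mL/hr
Volume infused so far = 59.81834 mL/hr × 0.9 hr = 53.8365 mL
Volume remaining = 308 − 53.8365 = 254.1635 mL
New rate:
Dose = 0.32 mcg/kg/min × 105.2 kg = 33.664 mcg/min
33.664 mcg/min × 60 min/hr = 2019.84 mcg/hr
Rate = 2019.84 mcg/hr ÷ 42.20779 mcg/mL = 47.85467 mL/hr
Time remaining = 254.1635 mL ÷ 47.85467 mL/hr = 5.311153 hr

5.3 hours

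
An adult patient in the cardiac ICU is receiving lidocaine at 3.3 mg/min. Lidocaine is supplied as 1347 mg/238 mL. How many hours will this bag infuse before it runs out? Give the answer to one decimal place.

3.3 mg/min × 60 min/hr = 198 mg/hr
Concentration = 1347 mg ÷ 238 mL = 5.659664 mg/mL
Rate = 198 mg/hr ÷ 5.659664 mg/mL = 34.98441 mL/hr
Duration = 238 mL ÷ 34.98441 mL/hr = 6.80303 hr

6.8 hours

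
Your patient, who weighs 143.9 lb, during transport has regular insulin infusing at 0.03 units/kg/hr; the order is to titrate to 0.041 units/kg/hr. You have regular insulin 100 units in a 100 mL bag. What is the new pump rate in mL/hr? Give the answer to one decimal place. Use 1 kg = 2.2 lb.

2.7 mL/hr

Weight = 143.9 lb ÷ 2.2 lb/kg = 65.40909 kg
Dose = 0.041 units/kg/hr × 65.40909 kg = 2.681773 units/hr
Concentration = 100 units ÷ 100 mL = 1 units/mL
Rate = 2.681773 units/hr ÷ 1 units/mL = 2.681773 mL/hr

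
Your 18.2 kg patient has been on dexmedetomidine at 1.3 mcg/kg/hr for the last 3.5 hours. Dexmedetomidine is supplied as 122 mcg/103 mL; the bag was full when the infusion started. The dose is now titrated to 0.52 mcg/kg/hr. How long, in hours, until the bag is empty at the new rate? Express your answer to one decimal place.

Initial rate:
Dose = 1.3 mcg/kg/hr × 18.2 kg = 23.66 mcg/hr
Concentration = 122 mcg ÷ 103 mL = 1.184466 mcg/mL
Rate = 23.66 mcg/hr ÷ 1.184466 mcg/mL = 19.97525 mL/hr
Volume infused so far = 19.97525 mL/hr × 3.5 hr = 69.91336 mL
Volume remaining = 103 − 69.91336 = 33.08664 mL
New rate:
Dose = 0.52 mcg/kg/hr × 18.2 kg = 9.464 mcg/hr
Rate = 9.464 mcg/hr ÷ 1.184466 mcg/mL = 7.990098 mL/hr
Time remaining = 33.08664 mL ÷ 7.990098 mL/hr = 4.140955 hr

4.1 hours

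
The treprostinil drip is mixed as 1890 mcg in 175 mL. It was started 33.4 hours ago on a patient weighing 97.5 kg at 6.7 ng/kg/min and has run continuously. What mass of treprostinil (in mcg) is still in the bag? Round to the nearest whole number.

Dose = 6.7 ng/kg/min × 97.5 kg = 653.25 ng/min
653.25 ng/min × 60 min/hr = 39195 ng/hr
Concentration = 1890 mcg ÷ 175 mL = 10.8 mcg/mL = 10800 ng/mL
Rate = 39195 ng/hr ÷ 10800 ng/mL = 3.629167 mL/hr
Volume infused = 3.629167 mL/hr × 33.4 hr = 121.2142 mL
Volume remaining = 175 − 121.2142 = 53.78583 mL
Drug remaining = 53.78583 mL × 10800 ng/mL = 580887 ng = 580.887 mcg

581 mcg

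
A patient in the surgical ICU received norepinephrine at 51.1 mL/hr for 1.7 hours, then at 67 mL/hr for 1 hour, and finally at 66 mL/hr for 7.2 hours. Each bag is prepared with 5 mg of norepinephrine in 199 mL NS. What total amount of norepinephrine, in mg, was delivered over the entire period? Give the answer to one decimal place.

15.8 mg

Concentration = 5 mg ÷ 199 mL = 0.02512563 mg/mL
Stage 1: 51.1 mL/hr × 1.7 hr = 86.87 mL → 86.87 mL × 0.02512563 mg/mL = 2.182663 mg
Stage 2: 67 mL/hr × 1 hr = 67 mL → 67 mL × 0.02512563 mg/mL = 1.683417 mg
Stage 3: 66 mL/hr × 7.2 hr = 475.2 mL → 475.2 mL × 0.02512563 mg/mL = 11.9397 mg
Total = 2.182663 + 1.683417 + 11.9397 = 15.80578 mg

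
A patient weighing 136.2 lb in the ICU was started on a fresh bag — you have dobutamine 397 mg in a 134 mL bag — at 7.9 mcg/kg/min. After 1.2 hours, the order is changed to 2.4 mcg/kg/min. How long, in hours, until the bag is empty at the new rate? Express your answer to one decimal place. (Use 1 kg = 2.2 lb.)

40.6 hours

Initial rate:
Weight = 136.2 lb ÷ 2.2 lb/kg = 61.90909 kg
Dose = 7.9 mcg/kg/min × 61.90909 kg = 489.0818 mcg/min
489.0818 mcg/min × 60 min/hr = 29344.91 mcg/hr
Concentration = 397 mg ÷ 134 mL = 2.962687 mg/mL = 2962.687 mcg/mL
Rate = 29344.91 mcg/hr ÷ 2962.687 mcg/mL = 9.904831 mL/hr
Volume infused so far = 9.904831 mL/hr × 1.2 hr = 11.8858 mL
Volume remaining = 134 − 11.8858 = 122.1142 mL
New rate:
Dose = 2.4 mcg/kg/min × 61.90909 kg = 148.5818 mcg/min
148.5818 mcg/min × 60 min/hr = 8914.909 mcg/hr
Rate = 8914.909 mcg/hr ÷ 2962.687 mcg/mL = 3.009063 mL/hr
Time remaining = 122.1142 mL ÷ 3.009063 mL/hr = 40.58214 hr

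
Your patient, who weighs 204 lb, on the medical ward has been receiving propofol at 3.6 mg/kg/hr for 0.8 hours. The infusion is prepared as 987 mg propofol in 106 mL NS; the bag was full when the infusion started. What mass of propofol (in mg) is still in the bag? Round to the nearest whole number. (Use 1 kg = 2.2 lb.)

720 mg

Weight = 204 lb ÷ 2.2 lb/kg = 92.72727 kg
Dose = 3.6 mg/kg/hr × 92.72727 kg = 333.8182 mg/hr
Concentration = 987 mg ÷ 106 mL = 9.311321 mg/mL
Rate = 333.8182 mg/hr ÷ 9.311321 mg/mL = 35.85079 mL/hr
Volume infused = 35.85079 mL/hr × 0.8 hr = 28.68063 mL
Volume remaining = 106 − 28.68063 = 77.31937 mL
Drug remaining = 77.31937 mL × 9.311321 mg/mL = 719.9455 mg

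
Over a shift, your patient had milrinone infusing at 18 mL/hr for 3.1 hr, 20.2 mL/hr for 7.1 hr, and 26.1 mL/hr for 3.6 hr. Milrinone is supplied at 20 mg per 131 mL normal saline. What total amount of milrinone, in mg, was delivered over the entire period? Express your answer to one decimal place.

44.8 mg

Concentration = 20 mg ÷ 131 mL = 0.1526718 mg/mL
Stage 1: 18 mL/hr × 3.1 hr = 55.8 mL → 55.8 mL × 0.1526718 mg/mL = 8.519084 mg
Stage 2: 20.2 mL/hr × 7.1 hr = 143.42 mL → 143.42 mL × 0.1526718 mg/mL = 21.89618 mg
Stage 3: 26.1 mL/hr × 3.6 hr = 93.96 mL → 93.96 mL × 0.1526718 mg/mL = 14.34504 mg
Total = 8.519084 + 21.89618 + 14.34504 = 44.76031 mg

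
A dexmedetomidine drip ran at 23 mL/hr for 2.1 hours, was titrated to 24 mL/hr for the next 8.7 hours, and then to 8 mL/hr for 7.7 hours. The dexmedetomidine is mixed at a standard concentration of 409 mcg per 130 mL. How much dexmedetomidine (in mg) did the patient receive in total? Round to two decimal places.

1.00 mg

Concentration = 409 mcg ÷ 130 mL = 3.146154 mcg/mL
Stage 1: 23 mL/hr × 2.1 hr = 48.3 mL → 48.3 mL × 3.146154 mcg/mL = 151.9592 mcg
Stage 2: 24 mL/hr × 8.7 hr = 208.8 mL → 208.8 mL × 3.146154 mcg/mL = 656.9169 mcg
Stage 3: 8 mL/hr × 7.7 hr = 61.6 mL → 61.6 mL × 3.146154 mcg/mL = 193.8031 mcg
Total = 151.9592 + 656.9169 + 193.8031 = 1002.679 mcg = 1.002679 mg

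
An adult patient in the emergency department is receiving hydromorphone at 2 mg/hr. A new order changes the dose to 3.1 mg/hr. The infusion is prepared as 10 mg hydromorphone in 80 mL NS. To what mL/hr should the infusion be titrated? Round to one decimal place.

Concentration = 10 mg ÷ 80 mL = 0.125 mg/mL
Rate = 3.1 mg/hr ÷ 0.125 mg/mL = 24.8 mL/hr

24.8 mL/hr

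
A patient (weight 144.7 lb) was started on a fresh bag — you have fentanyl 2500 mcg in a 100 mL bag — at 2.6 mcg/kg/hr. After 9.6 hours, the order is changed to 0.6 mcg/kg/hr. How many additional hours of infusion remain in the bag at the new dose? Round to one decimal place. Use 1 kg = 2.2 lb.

Initial rate:
Weight = 144.7 lb ÷ 2.2 lb/kg = 65.77273 kg
Dose = 2.6 mcg/kg/hr × 65.77273 kg = 171.0091 mcg/hr
Concentration = 2500 mcg ÷ 100 mL = 25 mcg/mL
Rate = 171.0091 mcg/hr ÷ 25 mcg/mL = 6.840364 mL/hr
Volume infused so far = 6.840364 mL/hr × 9.6 hr = 65.66749 mL
Volume remaining = 100 − 65.66749 = 34.33251 mL
New rate:
Dose = 0.6 mcg/kg/hr × 65.77273 kg = 39.46364 mcg/hr
Rate = 39.46364 mcg/hr ÷ 25 mcg/mL = 1.578545 mL/hr
Time remaining = 34.33251 mL ÷ 1.578545 mL/hr = 21.74946 hr

21.7 hours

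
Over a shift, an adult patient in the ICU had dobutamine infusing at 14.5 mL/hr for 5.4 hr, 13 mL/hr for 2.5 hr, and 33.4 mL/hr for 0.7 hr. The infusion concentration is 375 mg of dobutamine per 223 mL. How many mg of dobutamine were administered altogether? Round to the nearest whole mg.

Concentration = 375 mg ÷ 223 mL = 1.681614 mg/mL
Stage 1: 14.5 mL/hr × 5.4 hr = 78.3 mL → 78.3 mL × 1.681614 mg/mL = 131.6704 mg
Stage 2: 13 mL/hr × 2.5 hr = 32.5 mL → 32.5 mL × 1.681614 mg/mL = 54.65247 mg
Stage 3: 33.4 mL/hr × 0.7 hr = 23.38 mL → 23.38 mL × 1.681614 mg/mL = 39.31614 mg
Total = 131.6704 + 54.65247 + 39.31614 = 225.639 mg

226 mg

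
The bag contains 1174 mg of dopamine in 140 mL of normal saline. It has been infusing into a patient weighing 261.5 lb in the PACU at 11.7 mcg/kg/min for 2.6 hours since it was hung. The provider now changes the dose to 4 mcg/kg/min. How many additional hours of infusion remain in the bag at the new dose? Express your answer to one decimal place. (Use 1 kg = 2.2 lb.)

33.5 hours

Initial rate:
Weight = 261.5 lb ÷ 2.2 lb/kg = 118.8636 kg
Dose = 11.7 mcg/kg/min × 118.8636 kg = 1390.705 mcg/min
1390.705 mcg/min × 60 min/hr = 83442.27 mcg/hr
Concentration = 1174 mg ÷ 140 mL = 8.385714 mg/mL = 8385.714 mcg/mL
Rate = 83442.27 mcg/hr ÷ 8385.714 mcg/mL = 9.950527 mL/hr
Volume infused so far = 9.950527 mL/hr × 2.6 hr = 25.87137 mL
Volume remaining = 140 − 25.87137 = 114.1286 mL
New rate:
Dose = 4 mcg/kg/min × 118.8636 kg = 475.4545 mcg/min
475.4545 mcg/min × 60 min/hr = 28527.27 mcg/hr
Rate = 28527.27 mcg/hr ÷ 8385.714 mcg/mL = 3.401889 mL/hr
Time remaining = 114.1286 mL ÷ 3.401889 mL/hr = 33.5486 hr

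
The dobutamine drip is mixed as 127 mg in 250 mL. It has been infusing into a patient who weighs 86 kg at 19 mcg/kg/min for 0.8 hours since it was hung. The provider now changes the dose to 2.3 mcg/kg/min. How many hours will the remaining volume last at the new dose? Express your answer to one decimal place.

Initial rate:
Dose = 19 mcg/kg/min × 86 kg = 1634 mcg/min
1634 mcg/min × 60 min/hr = 98040 mcg/hr
Concentration = 127 mg ÷ 250 mL = 0.508 mg/mL = 508 mcg/mL
Rate = 98040 mcg/hr ÷ 508 mcg/mL = 192.9921 mL/hr
Volume infused so far = 192.9921 mL/hr × 0.8 hr = 154.3937 mL
Volume remaining = 250 − 154.3937 = 95.6063 mL
New rate:
Dose = 2.3 mcg/kg/min × 86 kg = 197.8 mcg/min
197.8 mcg/min × 60 min/hr = 11868 mcg/hr
Rate = 11868 mcg/hr ÷ 508 mcg/mL = 23.3622 mL/hr
Time remaining = 95.6063 mL ÷ 23.3622 mL/hr = 4.092349 hr

4.1 hours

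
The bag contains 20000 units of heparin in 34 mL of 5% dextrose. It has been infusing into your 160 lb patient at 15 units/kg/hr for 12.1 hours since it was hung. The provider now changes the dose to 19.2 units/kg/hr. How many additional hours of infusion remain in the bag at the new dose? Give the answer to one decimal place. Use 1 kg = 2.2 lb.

Initial rate:
Weight = 160 lb ÷ 2.2 lb/kg = 72.72727 kg
Dose = 15 units/kg/hr × 72.72727 kg = 1090.909 units/hr
Concentration = 20000 units ÷ 34 mL = 588.2353 units/mL
Rate = 1090.909 units/hr ÷ 588.2353 units/mL = 1.854545 mL/hr
Volume infused so far = 1.854545 mL/hr × 12.1 hr = 22.44 mL
Volume remaining = 34 − 22.44 = 11.56 mL
New rate:
Dose = 19.2 units/kg/hr × 72.72727 kg = 1396.364 units/hr
Rate = 1396.364 units/hr ÷ 588.2353 units/mL = 2.373818 mL/hr
Time remaining = 11.56 mL ÷ 2.373818 mL/hr = 4.869792 hr

4.9 hours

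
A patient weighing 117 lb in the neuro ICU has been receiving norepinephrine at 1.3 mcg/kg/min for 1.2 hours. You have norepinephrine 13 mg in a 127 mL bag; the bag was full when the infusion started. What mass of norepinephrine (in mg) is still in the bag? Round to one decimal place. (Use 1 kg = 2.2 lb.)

Weight = 117 lb ÷ 2.2 lb/kg = 53.18182 kg
Dose = 1.3 mcg/kg/min × 53.18182 kg = 69.13636 mcg/min
69.13636 mcg/min × 60 min/hr = 4148.182 mcg/hr
Concentration = 13 mg ÷ 127 mL = 0.1023622 mg/mL = 102.3622 mcg/mL
Rate = 4148.182 mcg/hr ÷ 102.3622 mcg/mL = 40.52455 mL/hr
Volume infused = 40.52455 mL/hr × 1.2 hr = 48.62945 mL
Volume remaining = 127 − 48.62945 = 78.37055 mL
Drug remaining = 78.37055 mL × 102.3622 mcg/mL = 8022.182 mcg = 8.022182 mg

8.0 mg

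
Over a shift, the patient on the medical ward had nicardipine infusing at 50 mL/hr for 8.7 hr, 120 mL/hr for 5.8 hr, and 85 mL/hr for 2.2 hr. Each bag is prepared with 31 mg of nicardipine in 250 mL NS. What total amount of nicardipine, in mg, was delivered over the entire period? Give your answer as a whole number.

Concentration = 31 mg ÷ 250 mL = 0.124 mg/mL
Stage 1: 50 mL/hr × 8.7 hr = 435 mL → 435 mL × 0.124 mg/mL = 53.94 mg
Stage 2: 120 mL/hr × 5.8 hr = 696 mL → 696 mL × 0.124 mg/mL = 86.304 mg
Stage 3: 85 mL/hr × 2.2 hr = 187 mL → 187 mL × 0.124 mg/mL = 23.188 mg
Total = 53.94 + 86.304 + 23.188 = 163.432 mg

163 mg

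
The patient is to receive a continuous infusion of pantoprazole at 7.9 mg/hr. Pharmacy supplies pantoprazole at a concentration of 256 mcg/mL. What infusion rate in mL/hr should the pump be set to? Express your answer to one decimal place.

Concentration = 256 mcg/mL = 0.256 mg/mL
Rate = 7.9 mg/hr ÷ 0.256 mg/mL = 30.85938 mL/hr

30.9 mL/hr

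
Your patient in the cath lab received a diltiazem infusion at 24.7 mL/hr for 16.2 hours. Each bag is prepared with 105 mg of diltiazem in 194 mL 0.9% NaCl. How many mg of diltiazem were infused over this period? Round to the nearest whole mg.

217 mg

Concentration = 105 mg ÷ 194 mL = 0.5412371 mg/mL
Drug rate = 24.7 mL/hr × 0.5412371 mg/mL = 13.36856 mg/hr
Total = 13.36856 mg/hr × 16.2 hr = 216.5706 mg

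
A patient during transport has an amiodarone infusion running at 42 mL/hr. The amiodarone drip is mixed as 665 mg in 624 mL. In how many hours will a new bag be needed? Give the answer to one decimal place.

14.9 hours

Duration = 624 mL ÷ 42 mL/hr = 14.85714 hr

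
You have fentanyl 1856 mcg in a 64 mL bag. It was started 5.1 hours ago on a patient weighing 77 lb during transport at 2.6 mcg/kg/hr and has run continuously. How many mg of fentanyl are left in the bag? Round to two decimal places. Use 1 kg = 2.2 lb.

1.39 mg

Weight = 77 lb ÷ 2.2 lb/kg = 35 kg
Dose = 2.6 mcg/kg/hr × 35 kg = 91 mcg/hr
Concentration = 1856 mcg ÷ 64 mL = 29 mcg/mL
Rate = 91 mcg/hr ÷ 29 mcg/mL = 3.137931 mL/hr
Volume infused = 3.137931 mL/hr × 5.1 hr = 16.00345 mL
Volume remaining = 64 − 16.00345 = 47.99655 mL
Drug remaining = 47.99655 mL × 29 mcg/mL = 1391.9 mcg = 1.3919 mg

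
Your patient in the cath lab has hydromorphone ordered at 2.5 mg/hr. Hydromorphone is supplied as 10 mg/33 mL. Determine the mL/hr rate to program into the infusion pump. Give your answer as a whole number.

8 mL/hr

Concentration = 10 mg ÷ 33 mL = 0.3030303 mg/mL
Rate = 2.5 mg/hr ÷ 0.3030303 mg/mL = 8.25 mL/hr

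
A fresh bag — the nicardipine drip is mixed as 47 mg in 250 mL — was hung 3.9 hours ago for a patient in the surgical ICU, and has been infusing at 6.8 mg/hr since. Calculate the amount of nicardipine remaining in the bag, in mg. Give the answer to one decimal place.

20.5 mg

Concentration = 47 mg ÷ 250 mL = 0.188 mg/mL
Rate = 6.8 mg/hr ÷ 0.188 mg/mL = 36.17021 mL/hr
Volume infused = 36.17021 mL/hr × 3.9 hr = 141.0638 mL
Volume remaining = 250 − 141.0638 = 108.9362 mL
Drug remaining = 108.9362 mL × 0.188 mg/mL = 20.48 mg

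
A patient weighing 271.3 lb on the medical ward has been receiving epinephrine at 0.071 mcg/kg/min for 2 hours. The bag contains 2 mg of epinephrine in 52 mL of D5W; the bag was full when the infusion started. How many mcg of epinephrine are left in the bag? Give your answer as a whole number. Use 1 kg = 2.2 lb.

Weight = 271.3 lb ÷ 2.2 lb/kg = 123.3182 kg
Dose = 0.071 mcg/kg/min × 123.3182 kg = 8.755591 mcg/min
8.755591 mcg/min × 60 min/hr = 525.3355 mcg/hr
Concentration = 2 mg ÷ 52 mL = 0.03846154 mg/mL = 38.46154 mcg/mL
Rate = 525.3355 mcg/hr ÷ 38.46154 mcg/mL = 13.65872 mL/hr
Volume infused = 13.65872 mL/hr × 2 hr = 27.31744 mL
Volume remaining = 52 − 27.31744 = 24.68256 mL
Drug remaining = 24.68256 mL × 38.46154 mcg/mL = 949.3291 mcg

949 mcg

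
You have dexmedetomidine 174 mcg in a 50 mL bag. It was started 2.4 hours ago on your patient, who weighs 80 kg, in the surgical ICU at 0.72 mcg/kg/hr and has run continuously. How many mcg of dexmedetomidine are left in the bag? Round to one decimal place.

Dose = 0.72 mcg/kg/hr × 80 kg = 57.6 mcg/hr
Concentration = 174 mcg ÷ 50 mL = 3.48 mcg/mL
Rate = 57.6 mcg/hr ÷ 3.48 mcg/mL = 16.55172 mL/hr
Volume infused = 16.55172 mL/hr × 2.4 hr = 39.72414 mL
Volume remaining = 50 − 39.72414 = 10.27586 mL
Drug remaining = 10.27586 mL × 3.48 mcg/mL = 35.76 mcg

35.8 mcg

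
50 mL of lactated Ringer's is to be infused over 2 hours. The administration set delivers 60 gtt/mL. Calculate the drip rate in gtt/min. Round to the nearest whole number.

25 gtt/min

50 mL ÷ (2 hr × 60 = 120 min) = 0.4166667 mL/min
0.4166667 mL/min × 60 gtt/mL = 25 gtt/min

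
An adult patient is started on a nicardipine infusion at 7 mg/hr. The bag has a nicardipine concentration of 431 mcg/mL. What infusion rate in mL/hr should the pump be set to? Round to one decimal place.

16.2 mL/hr

Concentration = 431 mcg/mL = 0.431 mg/mL
Rate = 7 mg/hr ÷ 0.431 mg/mL = 16.2413 mL/hr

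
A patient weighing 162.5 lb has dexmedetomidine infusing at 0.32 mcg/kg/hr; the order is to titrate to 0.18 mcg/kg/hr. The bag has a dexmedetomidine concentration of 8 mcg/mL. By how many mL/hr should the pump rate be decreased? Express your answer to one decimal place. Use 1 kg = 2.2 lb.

At the current dose:
Weight = 162.5 lb ÷ 2.2 lb/kg = 73.86364 kg
Dose = 0.32 mcg/kg/hr × 73.86364 kg = 23.63636 mcg/hr
Rate = 23.63636 mcg/hr ÷ 8 mcg/mL = 2.954545 mL/hr
At the new dose:
Dose = 0.18 mcg/kg/hr × 73.86364 kg = 13.29545 mcg/hr
Rate = 13.29545 mcg/hr ÷ 8 mcg/mL = 1.661932 mL/hr
Change = 1.661932 − 2.954545 = -1.292614 mL/hr → 1.292614 mL/hr decrease

1.3 mL/hr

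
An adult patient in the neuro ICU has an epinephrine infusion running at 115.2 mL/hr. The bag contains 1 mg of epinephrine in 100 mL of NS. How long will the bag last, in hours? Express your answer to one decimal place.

Duration = 100 mL ÷ 115.2 mL/hr = 0.8680556 hr

0.9 hours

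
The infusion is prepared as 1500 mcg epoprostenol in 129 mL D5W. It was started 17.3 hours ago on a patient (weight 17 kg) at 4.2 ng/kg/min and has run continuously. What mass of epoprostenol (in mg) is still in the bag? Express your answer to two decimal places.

Dose = 4.2 ng/kg/min × 17 kg = 71.4 ng/min
71.4 ng/min × 60 min/hr = 4284 ng/hr
Concentration = 1500 mcg ÷ 129 mL = 11.62791 mcg/mL = 11627.91 ng/mL
Rate = 4284 ng/hr ÷ 11627.91 ng/mL = 0.368424 mL/hr
Volume infused = 0.368424 mL/hr × 17.3 hr = 6.373735 mL
Volume remaining = 129 − 6.373735 = 122.6263 mL
Drug remaining = 122.6263 mL × 11627.91 ng/mL = 1425887 ng = 1.425887 mg

1.43 mg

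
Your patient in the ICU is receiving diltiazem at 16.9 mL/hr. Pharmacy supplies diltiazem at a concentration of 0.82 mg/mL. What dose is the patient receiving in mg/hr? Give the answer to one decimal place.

13.9 mg/hr

Drug rate = 16.9 mL/hr × 0.82 mg/mL = 13.858 mg/hr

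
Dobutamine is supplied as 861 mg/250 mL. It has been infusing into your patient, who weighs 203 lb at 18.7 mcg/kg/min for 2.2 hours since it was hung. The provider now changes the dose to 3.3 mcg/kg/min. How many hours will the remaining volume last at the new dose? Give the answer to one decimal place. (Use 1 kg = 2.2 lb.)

Initial rate:
Weight = 203 lb ÷ 2.2 lb/kg = 92.27273 kg
Dose = 18.7 mcg/kg/min × 92.27273 kg = 1725.5 mcg/min
1725.5 mcg/min × 60 min/hr = 103530 mcg/hr
Concentration = 861 mg ÷ 250 mL = 3.444 mg/mL = 3444 mcg/mL
Rate = 103530 mcg/hr ÷ 3444 mcg/mL = 30.06098 mL/hr
Volume infused so far = 30.06098 mL/hr × 2.2 hr = 66.13415 mL
Volume remaining = 250 − 66.13415 = 183.8659 mL
New rate:
Dose = 3.3 mcg/kg/min × 92.27273 kg = 304.5 mcg/min
304.5 mcg/min × 60 min/hr = 18270 mcg/hr
Rate = 18270 mcg/hr ÷ 3444 mcg/mL = 5.304878 mL/hr
Time remaining = 183.8659 mL ÷ 5.304878 mL/hr = 34.65977 hr

34.7 hours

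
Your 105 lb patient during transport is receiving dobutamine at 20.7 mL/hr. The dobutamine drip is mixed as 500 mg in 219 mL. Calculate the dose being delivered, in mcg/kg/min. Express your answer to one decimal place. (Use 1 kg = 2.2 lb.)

Weight = 105 lb ÷ 2.2 lb/kg = 47.72727 kg
Concentration = 500 mg ÷ 219 mL = 2.283105 mg/mL = 2283.105 mcg/mL
Drug rate = 20.7 mL/hr × 2283.105 mcg/mL = 47260.27 mcg/hr
47260.27 mcg/hr ÷ 60 min/hr = 787.6712 mcg/min
787.6712 mcg/min ÷ 47.72727 kg = 16.50359 mcg/kg/min

16.5 mcg/kg/min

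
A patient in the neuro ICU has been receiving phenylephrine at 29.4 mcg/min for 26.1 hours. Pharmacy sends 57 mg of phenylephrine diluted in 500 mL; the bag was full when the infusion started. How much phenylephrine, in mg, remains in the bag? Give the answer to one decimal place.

29.4 mcg/min × 60 min/hr = 1764 mcg/hr
Concentration = 57 mg ÷ 500 mL = 0.114 mg/mL = 114 mcg/mL
Rate = 1764 mcg/hr ÷ 114 mcg/mL = 15.47368 mL/hr
Volume infused = 15.47368 mL/hr × 26.1 hr = 403.8632 mL
Volume remaining = 500 − 403.8632 = 96.13684 mL
Drug remaining = 96.13684 mL × 114 mcg/mL = 10959.6 mcg = 10.9596 mg

11.0 mg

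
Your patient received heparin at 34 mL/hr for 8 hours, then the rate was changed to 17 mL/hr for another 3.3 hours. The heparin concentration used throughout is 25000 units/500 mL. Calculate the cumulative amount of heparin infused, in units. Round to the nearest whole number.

16405 units

Concentration = 25000 units ÷ 500 mL = 50 units/mL
Stage 1: 34 mL/hr × 8 hr = 272 mL → 272 mL × 50 units/mL = 13600 units
Stage 2: 17 mL/hr × 3.3 hr = 56.1 mL → 56.1 mL × 50 units/mL = 2805 units
Total = 13600 + 2805 = 16405 units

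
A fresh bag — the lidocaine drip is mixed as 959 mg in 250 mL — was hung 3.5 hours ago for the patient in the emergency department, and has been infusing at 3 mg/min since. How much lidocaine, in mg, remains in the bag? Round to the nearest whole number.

3 mg/min × 60 min/hr = 180 mg/hr
Concentration = 959 mg ÷ 250 mL = 3.836 mg/mL
Rate = 180 mg/hr ÷ 3.836 mg/mL = 46.92388 mL/hr
Volume infused = 46.92388 mL/hr × 3.5 hr = 164.2336 mL
Volume remaining = 250 − 164.2336 = 85.76642 mL
Drug remaining = 85.76642 mL × 3.836 mg/mL = 329 mg

329 mg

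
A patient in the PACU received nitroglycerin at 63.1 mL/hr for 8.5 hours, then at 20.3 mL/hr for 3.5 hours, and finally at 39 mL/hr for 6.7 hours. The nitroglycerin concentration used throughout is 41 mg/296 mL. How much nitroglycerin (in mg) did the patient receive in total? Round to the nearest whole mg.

Concentration = 41 mg ÷ 296 mL = 0.1385135 mg/mL
Stage 1: 63.1 mL/hr × 8.5 hr = 536.35 mL → 536.35 mL × 0.1385135 mg/mL = 74.29172 mg
Stage 2: 20.3 mL/hr × 3.5 hr = 71.05 mL → 71.05 mL × 0.1385135 mg/mL = 9.841385 mg
Stage 3: 39 mL/hr × 6.7 hr = 261.3 mL → 261.3 mL × 0.1385135 mg/mL = 36.19358 mg
Total = 74.29172 + 9.841385 + 36.19358 = 120.3267 mg

120 mg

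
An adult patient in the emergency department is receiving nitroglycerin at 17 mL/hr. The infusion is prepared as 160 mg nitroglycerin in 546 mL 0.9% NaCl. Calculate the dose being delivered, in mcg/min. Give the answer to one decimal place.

83.0 mcg/min

Concentration = 160 mg ÷ 546 mL = 0.2930403 mg/mL = 293.0403 mcg/mL
Drug rate = 17 mL/hr × 293.0403 mcg/mL = 4981.685 mcg/hr
4981.685 mcg/hr ÷ 60 min/hr = 83.02808 mcg/min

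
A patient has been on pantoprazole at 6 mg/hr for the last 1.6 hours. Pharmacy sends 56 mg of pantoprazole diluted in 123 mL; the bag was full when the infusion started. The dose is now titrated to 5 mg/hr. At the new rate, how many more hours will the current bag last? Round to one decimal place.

Initial rate:
Concentration = 56 mg ÷ 123 mL = 0.4552846 mg/mL
Rate = 6 mg/hr ÷ 0.4552846 mg/mL = 13.17857 mL/hr
Volume infused so far = 13.17857 mL/hr × 1.6 hr = 21.08571 mL
Volume remaining = 123 − 21.08571 = 101.9143 mL
New rate:
Rate = 5 mg/hr ÷ 0.4552846 mg/mL = 10.98214 mL/hr
Time remaining = 101.9143 mL ÷ 10.98214 mL/hr = 9.28 hr

9.3 hours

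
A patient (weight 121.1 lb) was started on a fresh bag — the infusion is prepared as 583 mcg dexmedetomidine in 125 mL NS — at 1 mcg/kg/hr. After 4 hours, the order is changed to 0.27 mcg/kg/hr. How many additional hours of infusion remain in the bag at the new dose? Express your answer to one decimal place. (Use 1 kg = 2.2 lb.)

Initial rate:
Weight = 121.1 lb ÷ 2.2 lb/kg = 55.04545 kg
Dose = 1 mcg/kg/hr × 55.04545 kg = 55.04545 mcg/hr
Concentration = 583 mcg ÷ 125 mL = 4.664 mcg/mL
Rate = 55.04545 mcg/hr ÷ 4.664 mcg/mL = 11.8022 mL/hr
Volume infused so far = 11.8022 mL/hr × 4 hr = 47.20879 mL
Volume remaining = 125 − 47.20879 = 77.79121 mL
New rate:
Dose = 0.27 mcg/kg/hr × 55.04545 kg = 14.86227 mcg/hr
Rate = 14.86227 mcg/hr ÷ 4.664 mcg/mL = 3.186594 mL/hr
Time remaining = 77.79121 mL ÷ 3.186594 mL/hr = 24.41203 hr

24.4 hours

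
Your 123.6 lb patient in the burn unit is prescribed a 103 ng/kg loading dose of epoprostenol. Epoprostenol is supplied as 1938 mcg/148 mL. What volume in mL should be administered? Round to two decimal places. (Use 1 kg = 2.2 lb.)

0.44 mL

Weight = 123.6 lb ÷ 2.2 lb/kg = 56.18182 kg
Dose = 103 ng/kg × 56.18182 kg = 5786.727 ng
Concentration = 1938 mcg ÷ 148 mL = 13.09459 mcg/mL = 13094.59 ng/mL
Volume = 5786.727 ng ÷ 13094.59 ng/mL = 0.4419173 mL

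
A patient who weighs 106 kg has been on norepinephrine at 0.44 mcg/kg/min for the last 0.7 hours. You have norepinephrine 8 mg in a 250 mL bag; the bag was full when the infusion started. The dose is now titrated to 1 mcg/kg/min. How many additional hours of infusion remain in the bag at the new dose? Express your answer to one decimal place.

0.9 hours

Initial rate:
Dose = 0.44 mcg/kg/min × 106 kg = 46.64 mcg/min
46.64 mcg/min × 60 min/hr = 2798.4 mcg/hr
Concentration = 8 mg ÷ 250 mL = 0.032 mg/mL = 32 mcg/mL
Rate = 2798.4 mcg/hr ÷ 32 mcg/mL = 87.45 mL/hr
Volume infused so far = 87.45 mL/hr × 0.7 hr = 61.215 mL
Volume remaining = 250 − 61.215 = 188.785 mL
New rate:
Dose = 1 mcg/kg/min × 106 kg = 106 mcg/min
106 mcg/min × 60 min/hr = 6360 mcg/hr
Rate = 6360 mcg/hr ÷ 32 mcg/mL = 198.75 mL/hr
Time remaining = 188.785 mL ÷ 198.75 mL/hr = 0.9498616 hr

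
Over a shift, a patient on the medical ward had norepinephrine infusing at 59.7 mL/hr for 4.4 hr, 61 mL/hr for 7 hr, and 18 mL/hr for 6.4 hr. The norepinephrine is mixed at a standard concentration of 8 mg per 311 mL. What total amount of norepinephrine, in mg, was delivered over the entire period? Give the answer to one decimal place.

Concentration = 8 mg ÷ 311 mL = 0.02572347 mg/mL
Stage 1: 59.7 mL/hr × 4.4 hr = 262.68 mL → 262.68 mL × 0.02572347 mg/mL = 6.757042 mg
Stage 2: 61 mL/hr × 7 hr = 427 mL → 427 mL × 0.02572347 mg/mL = 10.98392 mg
Stage 3: 18 mL/hr × 6.4 hr = 115.2 mL → 115.2 mL × 0.02572347 mg/mL = 2.963344 mg
Total = 6.757042 + 10.98392 + 2.963344 = 20.70431 mg

20.7 mg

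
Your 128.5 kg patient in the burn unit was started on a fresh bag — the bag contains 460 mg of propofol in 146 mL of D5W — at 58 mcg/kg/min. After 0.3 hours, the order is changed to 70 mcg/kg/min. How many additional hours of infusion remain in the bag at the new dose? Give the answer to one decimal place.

0.6 hours

Initial rate:
Dose = 58 mcg/kg/min × 128.5 kg = 7453 mcg/min
7453 mcg/min × 60 min/hr = 447180 mcg/hr
Concentration = 460 mg ÷ 146 mL = 3.150685 mg/mL = 3150.685 mcg/mL
Rate = 447180 mcg/hr ÷ 3150.685 mcg/mL = 141.931 mL/hr
Volume infused so far = 141.931 mL/hr × 0.3 hr = 42.57931 mL
Volume remaining = 146 − 42.57931 = 103.4207 mL
New rate:
Dose = 70 mcg/kg/min × 128.5 kg = 8995 mcg/min
8995 mcg/min × 60 min/hr = 539700 mcg/hr
Rate = 539700 mcg/hr ÷ 3150.685 mcg/mL = 171.2961 mL/hr
Time remaining = 103.4207 mL ÷ 171.2961 mL/hr = 0.6037539 hr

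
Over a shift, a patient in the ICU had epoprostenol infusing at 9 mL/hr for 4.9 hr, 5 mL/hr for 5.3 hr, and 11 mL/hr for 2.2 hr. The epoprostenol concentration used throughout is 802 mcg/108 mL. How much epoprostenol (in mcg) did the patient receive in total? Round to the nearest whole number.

704 mcg

Concentration = 802 mcg ÷ 108 mL = 7.425926 mcg/mL
Stage 1: 9 mL/hr × 4.9 hr = 44.1 mL → 44.1 mL × 7.425926 mcg/mL = 327.4833 mcg
Stage 2: 5 mL/hr × 5.3 hr = 26.5 mL → 26.5 mL × 7.425926 mcg/mL = 196.787 mcg
Stage 3: 11 mL/hr × 2.2 hr = 24.2 mL → 24.2 mL × 7.425926 mcg/mL = 179.7074 mcg
Total = 327.4833 + 196.787 + 179.7074 = 703.9778 mcg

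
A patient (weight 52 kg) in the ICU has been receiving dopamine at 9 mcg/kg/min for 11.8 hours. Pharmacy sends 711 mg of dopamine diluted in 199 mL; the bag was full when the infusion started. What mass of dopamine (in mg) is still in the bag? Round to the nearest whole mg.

Dose = 9 mcg/kg/min × 52 kg = 468 mcg/min
468 mcg/min × 60 min/hr = 28080 mcg/hr
Concentration = 711 mg ÷ 199 mL = 3.572864 mg/mL = 3572.864 mcg/mL
Rate = 28080 mcg/hr ÷ 3572.864 mcg/mL = 7.859241 mL/hr
Volume infused = 7.859241 mL/hr × 11.8 hr = 92.73904 mL
Volume remaining = 199 − 92.73904 = 106.261 mL
Drug remaining = 106.261 mL × 3572.864 mcg/mL = 379656 mcg = 379.656 mg

380 mg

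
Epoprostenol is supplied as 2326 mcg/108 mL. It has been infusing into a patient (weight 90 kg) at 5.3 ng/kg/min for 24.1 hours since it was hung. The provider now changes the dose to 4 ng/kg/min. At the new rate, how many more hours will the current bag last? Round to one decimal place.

75.8 hours

Initial rate:
Dose = 5.3 ng/kg/min × 90 kg = 477 ng/min
477 ng/min × 60 min/hr = 28620 ng/hr
Concentration = 2326 mcg ÷ 108 mL = 21.53704 mcg/mL = 21537.04 ng/mL
Rate = 28620 ng/hr ÷ 21537.04 ng/mL = 1.328874 mL/hr
Volume infused so far = 1.328874 mL/hr × 24.1 hr = 32.02585 mL
Volume remaining = 108 − 32.02585 = 75.97415 mL
New rate:
Dose = 4 ng/kg/min × 90 kg = 360 ng/min
360 ng/min × 60 min/hr = 21600 ng/hr
Rate = 21600 ng/hr ÷ 21537.04 ng/mL = 1.002923 mL/hr
Time remaining = 75.97415 mL ÷ 1.002923 mL/hr = 75.75269 hr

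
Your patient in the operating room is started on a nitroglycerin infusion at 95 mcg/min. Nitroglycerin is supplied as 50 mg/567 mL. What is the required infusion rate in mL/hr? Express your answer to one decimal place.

95 mcg/min × 60 min/hr = 5700 mcg/hr
Concentration = 50 mg ÷ 567 mL = 0.08818342 mg/mL = 88.18342 mcg/mL
Rate = 5700 mcg/hr ÷ 88.18342 mcg/mL = 64.638 mL/hr

64.6 mL/hr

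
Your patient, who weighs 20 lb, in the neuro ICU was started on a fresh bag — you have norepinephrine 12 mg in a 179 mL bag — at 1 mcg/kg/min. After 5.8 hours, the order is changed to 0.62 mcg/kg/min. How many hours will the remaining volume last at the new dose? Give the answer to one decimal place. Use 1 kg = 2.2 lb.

Initial rate:
Weight = 20 lb ÷ 2.2 lb/kg = 9.090909 kg
Dose = 1 mcg/kg/min × 9.090909 kg = 9.090909 mcg/min
9.090909 mcg/min × 60 min/hr = 545.4545 mcg/hr
Concentration = 12 mg ÷ 179 mL = 0.06703911 mg/mL = 67.03911 mcg/mL
Rate = 545.4545 mcg/hr ÷ 67.03911 mcg/mL = 8.136364 mL/hr
Volume infused so far = 8.136364 mL/hr × 5.8 hr = 47.19091 mL
Volume remaining = 179 − 47.19091 = 131.8091 mL
New rate:
Dose = 0.62 mcg/kg/min × 9.090909 kg = 5.636364 mcg/min
5.636364 mcg/min × 60 min/hr = 338.1818 mcg/hr
Rate = 338.1818 mcg/hr ÷ 67.03911 mcg/mL = 5.044545 mL/hr
Time remaining = 131.8091 mL ÷ 5.044545 mL/hr = 26.12903 hr

26.1 hours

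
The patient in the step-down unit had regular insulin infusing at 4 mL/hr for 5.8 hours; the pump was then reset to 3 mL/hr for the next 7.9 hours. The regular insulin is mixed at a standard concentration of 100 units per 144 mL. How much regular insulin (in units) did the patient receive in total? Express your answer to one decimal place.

Concentration = 100 units ÷ 144 mL = 0.6944444 units/mL
Stage 1: 4 mL/hr × 5.8 hr = 23.2 mL → 23.2 mL × 0.6944444 units/mL = 16.11111 units
Stage 2: 3 mL/hr × 7.9 hr = 23.7 mL → 23.7 mL × 0.6944444 units/mL = 16.45833 units
Total = 16.11111 + 16.45833 = 32.56944 units

32.6 units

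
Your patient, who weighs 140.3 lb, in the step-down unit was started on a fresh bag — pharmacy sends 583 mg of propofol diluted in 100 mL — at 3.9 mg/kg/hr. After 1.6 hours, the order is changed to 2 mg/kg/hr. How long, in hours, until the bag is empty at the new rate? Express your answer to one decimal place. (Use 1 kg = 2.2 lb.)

Initial rate:
Weight = 140.3 lb ÷ 2.2 lb/kg = 63.77273 kg
Dose = 3.9 mg/kg/hr × 63.77273 kg = 248.7136 mg/hr
Concentration = 583 mg ÷ 100 mL = 5.83 mg/mL
Rate = 248.7136 mg/hr ÷ 5.83 mg/mL = 42.661 mL/hr
Volume infused so far = 42.661 mL/hr × 1.6 hr = 68.2576 mL
Volume remaining = 100 − 68.2576 = 31.7424 mL
New rate:
Dose = 2 mg/kg/hr × 63.77273 kg = 127.5455 mg/hr
Rate = 127.5455 mg/hr ÷ 5.83 mg/mL = 21.87744 mL/hr
Time remaining = 31.7424 mL ÷ 21.87744 mL/hr = 1.450919 hr

1.5 hours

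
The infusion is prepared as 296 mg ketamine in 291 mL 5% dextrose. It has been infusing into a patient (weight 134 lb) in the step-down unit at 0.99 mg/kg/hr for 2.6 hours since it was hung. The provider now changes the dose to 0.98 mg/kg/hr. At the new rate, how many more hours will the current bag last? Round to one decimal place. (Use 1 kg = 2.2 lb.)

2.3 hours

Initial rate:
Weight = 134 lb ÷ 2.2 lb/kg = 60.90909 kg
Dose = 0.99 mg/kg/hr × 60.90909 kg = 60.3 mg/hr
Concentration = 296 mg ÷ 291 mL = 1.017182 mg/mL
Rate = 60.3 mg/hr ÷ 1.017182 mg/mL = 59.28142 mL/hr
Volume infused so far = 59.28142 mL/hr × 2.6 hr = 154.1317 mL
Volume remaining = 291 − 154.1317 = 136.8683 mL
New rate:
Dose = 0.98 mg/kg/hr × 60.90909 kg = 59.69091 mg/hr
Rate = 59.69091 mg/hr ÷ 1.017182 mg/mL = 58.68262 mL/hr
Time remaining = 136.8683 mL ÷ 58.68262 mL/hr = 2.332348 hr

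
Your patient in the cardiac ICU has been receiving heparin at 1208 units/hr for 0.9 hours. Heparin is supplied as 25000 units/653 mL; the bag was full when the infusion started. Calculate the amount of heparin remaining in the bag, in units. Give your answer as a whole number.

23913 units

Concentration = 25000 units ÷ 653 mL = 38.28484 units/mL
Rate = 1208 units/hr ÷ 38.28484 units/mL = 31.55296 mL/hr
Volume infused = 31.55296 mL/hr × 0.9 hr = 28.39766 mL
Volume remaining = 653 − 28.39766 = 624.6023 mL
Drug remaining = 624.6023 mL × 38.28484 units/mL = 23912.8 units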